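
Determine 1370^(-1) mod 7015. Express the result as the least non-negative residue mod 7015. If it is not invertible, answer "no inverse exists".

Euclidean algorithm on 7015, 1370:
7015 = 5·1370 + 165
1370 = 8·165 + 50
165 = 3·50 + 15
50 = 3·15 + 5
15 = 3·5 + 0
gcd(1370, 7015) = 5 ≠ 1, so 1370 has no multiplicative inverse modulo 7015.

no inverse exists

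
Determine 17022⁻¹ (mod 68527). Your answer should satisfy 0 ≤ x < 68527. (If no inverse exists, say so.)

Apply the Euclidean algorithm to 68527 and 17022:
68527 = 4*17022 + 439
17022 = 38*439 + 340
439 = 1*340 + 99
340 = 3*99 + 43
99 = 2*43 + 13
43 = 3*13 + 4
13 = 3*4 + 1
4 = 4*1 + 0
Since gcd(17022, 68527) = 1, back-substitute to write 1 as a combination:
1 = 13 − 3·4
1 = −3·43 + 10·13
1 = 10·99 − 23·43
1 = −23·340 + 79·99
1 = 79·439 − 102·340
1 = −102·17022 + 3955·439
1 = 3955·68527 − 15922·17022
So 17022·(-15922) ≡ 1 (mod 68527), and -15922 ≡ 52605 (mod 68527).

52605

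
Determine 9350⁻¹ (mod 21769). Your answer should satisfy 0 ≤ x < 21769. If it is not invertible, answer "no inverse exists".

Compute gcd(9350, 21769):
21769 = 2*9350 + 3069
9350 = 3*3069 + 143
3069 = 21*143 + 66
143 = 2*66 + 11
66 = 6*11 + 0
gcd(9350, 21769) = 11 ≠ 1, so 9350 has no multiplicative inverse modulo 21769.

no inverse exists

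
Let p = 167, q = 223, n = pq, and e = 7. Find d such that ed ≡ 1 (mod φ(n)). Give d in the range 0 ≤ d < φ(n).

φ(n) = (p−1)(q−1) = 166·222 = 36852.
Need d with 7·d ≡ 1 (mod 36852). Apply the extended Euclidean algorithm:
36852 = 5264·7 + 4
7 = 1·4 + 3
4 = 1·3 + 1
3 = 3·1 + 0
Back-substitute:
1 = 4 − 3
1 = −7 + 2·4
1 = 2·36852 − 10529·7
So 7·(-10529) ≡ 1 (mod 36852), hence d ≡ -10529 ≡ 26323 (mod 36852).

26323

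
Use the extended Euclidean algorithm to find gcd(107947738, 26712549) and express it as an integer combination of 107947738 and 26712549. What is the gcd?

Apply Euclid's algorithm to 107947738 and 26712549:
107947738 = 4*26712549 + 1097542
26712549 = 24*1097542 + 371541
1097542 = 2*371541 + 354460
371541 = 1*354460 + 17081
354460 = 20*17081 + 12840
17081 = 1*12840 + 4241
12840 = 3*4241 + 117
4241 = 36*117 + 29
117 = 4*29 + 1
29 = 29*1 + 0
gcd(107947738, 26712549) = 1.
Back-substituting:
1 = 117 − 4·29
1 = −4·4241 + 145·117
1 = 145·12840 − 439·4241
1 = −439·17081 + 584·12840
1 = 584·354460 − 12119·17081
1 = −12119·371541 + 12703·354460
1 = 12703·1097542 − 37525·371541
1 = −37525·26712549 + 913303·1097542
1 = 913303·107947738 − 3690737·26712549
So 1 = (913303)·107947738 + (-3690737)·26712549.

1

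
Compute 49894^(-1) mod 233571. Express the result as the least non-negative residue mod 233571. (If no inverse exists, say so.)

no inverse exists

Euclidean algorithm on 233571, 49894:
233571 = 4*49894 + 33995
49894 = 1*33995 + 15899
33995 = 2*15899 + 2197
15899 = 7*2197 + 520
2197 = 4*520 + 117
520 = 4*117 + 52
117 = 2*52 + 13
52 = 4*13 + 0
The gcd is 13, not 1, hence no inverse exists.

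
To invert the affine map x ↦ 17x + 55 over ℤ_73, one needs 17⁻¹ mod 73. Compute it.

Apply the Euclidean algorithm to 73 and 17:
73 = 4·17 + 5
17 = 3·5 + 2
5 = 2·2 + 1
2 = 2·1 + 0
gcd = 1, so the inverse exists. Back-substitute:
1 = 5 − 2·2
1 = −2·17 + 7·5
1 = 7·73 − 30·17
So 17·(-30) ≡ 1 (mod 73), and -30 ≡ 43 (mod 73).

43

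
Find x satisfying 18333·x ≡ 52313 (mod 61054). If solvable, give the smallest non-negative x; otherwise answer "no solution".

gcd(18333, 61054):
61054 = 3×18333 + 6055
18333 = 3×6055 + 168
6055 = 36×168 + 7
168 = 24×7 + 0
gcd = 7, but 7 ∤ 52313, so the congruence has no solution.

no solution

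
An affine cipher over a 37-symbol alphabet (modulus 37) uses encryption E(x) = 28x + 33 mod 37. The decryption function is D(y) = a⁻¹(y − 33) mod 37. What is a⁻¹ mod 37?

4

gcd(37, 28) by repeated division:
37 = 1·28 + 9
28 = 3·9 + 1
9 = 9·1 + 0
gcd = 1, so the inverse exists. Back-substitute:
1 = 28 − 3·9
1 = −3·37 + 4·28
So 28·4 ≡ 1 (mod 37).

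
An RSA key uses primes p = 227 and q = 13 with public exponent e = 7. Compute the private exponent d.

775

φ(n) = (p−1)(q−1) = 226·12 = 2712.
Need d with 7·d ≡ 1 (mod 2712). Apply the extended Euclidean algorithm:
2712 = 387×7 + 3
7 = 2×3 + 1
3 = 3×1 + 0
Back-substitute:
1 = 7 − 2·3
1 = −2·2712 + 775·7
So 7·775 ≡ 1 (mod 2712), hence d = 775.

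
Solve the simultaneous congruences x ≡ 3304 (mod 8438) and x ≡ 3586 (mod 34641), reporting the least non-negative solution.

104550124

Write x = 3304 + 8438·k. Then 8438·k ≡ 3586 − 3304 ≡ 282 (mod 34641).
Need 8438⁻¹ mod 34641. Extended Euclid on (34641, 8438):
34641 = 4×8438 + 889
8438 = 9×889 + 437
889 = 2×437 + 15
437 = 29×15 + 2
15 = 7×2 + 1
2 = 2×1 + 0
Back-substitute:
1 = 15 − 7·2
1 = −7·437 + 204·15
1 = 204·889 − 415·437
1 = −415·8438 + 3939·889
1 = 3939·34641 − 16171·8438
8438⁻¹ ≡ 18470 (mod 34641), so k ≡ 18470·282 ≡ 12390 (mod 34641).
x = 3304 + 8438·12390 = 104550124.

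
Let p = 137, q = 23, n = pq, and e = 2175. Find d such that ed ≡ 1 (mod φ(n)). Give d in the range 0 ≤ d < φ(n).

φ(n) = (p−1)(q−1) = 136·22 = 2992.
Need d with 2175·d ≡ 1 (mod 2992). Apply the extended Euclidean algorithm:
2992 = 1·2175 + 817
2175 = 2·817 + 541
817 = 1·541 + 276
541 = 1·276 + 265
276 = 1·265 + 11
265 = 24·11 + 1
11 = 11·1 + 0
Back-substitute:
1 = 265 − 24·11
1 = −24·276 + 25·265
1 = 25·541 − 49·276
1 = −49·817 + 74·541
1 = 74·2175 − 197·817
1 = −197·2992 + 271·2175
So 2175·271 ≡ 1 (mod 2992), hence d = 271.

271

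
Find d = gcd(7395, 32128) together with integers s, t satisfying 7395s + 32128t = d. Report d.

Apply Euclid's algorithm to 32128 and 7395:
32128 = 4×7395 + 2548
7395 = 2×2548 + 2299
2548 = 1×2299 + 249
2299 = 9×249 + 58
249 = 4×58 + 17
58 = 3×17 + 7
17 = 2×7 + 3
7 = 2×3 + 1
3 = 3×1 + 0
gcd(7395, 32128) = 1.
Express as a combination:
1 = 7 − 2·3
1 = −2·17 + 5·7
1 = 5·58 − 17·17
1 = −17·249 + 73·58
1 = 73·2299 − 674·249
1 = −674·2548 + 747·2299
1 = 747·7395 − 2168·2548
1 = −2168·32128 + 9419·7395
So 1 = (-2168)·32128 + (9419)·7395.

1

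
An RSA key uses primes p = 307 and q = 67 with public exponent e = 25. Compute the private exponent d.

15349

φ(n) = (p−1)(q−1) = 306·66 = 20196.
Need d with 25·d ≡ 1 (mod 20196). Apply the extended Euclidean algorithm:
20196 = 807*25 + 21
25 = 1*21 + 4
21 = 5*4 + 1
4 = 4*1 + 0
Back-substitute:
1 = 21 − 5·4
1 = −5·25 + 6·21
1 = 6·20196 − 4847·25
So 25·(-4847) ≡ 1 (mod 20196), hence d ≡ -4847 ≡ 15349 (mod 20196).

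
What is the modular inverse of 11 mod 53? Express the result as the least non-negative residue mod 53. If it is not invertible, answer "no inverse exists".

29

gcd(53, 11) by repeated division:
53 = 4·11 + 9
11 = 1·9 + 2
9 = 4·2 + 1
2 = 2·1 + 0
The gcd is 1. Working backward:
1 = 9 − 4·2
1 = −4·11 + 5·9
1 = 5·53 − 24·11
Hence 11⁻¹ ≡ -24 ≡ 29 (mod 53).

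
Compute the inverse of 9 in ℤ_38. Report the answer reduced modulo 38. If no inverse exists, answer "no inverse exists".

Extended Euclidean algorithm:
38 = 4*9 + 2
9 = 4*2 + 1
2 = 2*1 + 0
gcd = 1, so the inverse exists. Back-substitute:
1 = 9 − 4·2
1 = −4·38 + 17·9
So 9·17 ≡ 1 (mod 38).

17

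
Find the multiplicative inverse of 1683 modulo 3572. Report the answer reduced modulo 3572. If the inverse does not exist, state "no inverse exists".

919

gcd(3572, 1683) by repeated division:
3572 = 2*1683 + 206
1683 = 8*206 + 35
206 = 5*35 + 31
35 = 1*31 + 4
31 = 7*4 + 3
4 = 1*3 + 1
3 = 3*1 + 0
Since gcd(1683, 3572) = 1, back-substitute to write 1 as a combination:
1 = 4 − 3
1 = −31 + 8·4
1 = 8·35 − 9·31
1 = −9·206 + 53·35
1 = 53·1683 − 433·206
1 = −433·3572 + 919·1683
So 1683·919 ≡ 1 (mod 3572).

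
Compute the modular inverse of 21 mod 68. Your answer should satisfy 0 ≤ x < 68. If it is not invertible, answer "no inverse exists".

13

Extended Euclidean algorithm:
68 = 3*21 + 5
21 = 4*5 + 1
5 = 5*1 + 0
Since gcd(21, 68) = 1, back-substitute to write 1 as a combination:
1 = 21 − 4·5
1 = −4·68 + 13·21
So 21·13 ≡ 1 (mod 68).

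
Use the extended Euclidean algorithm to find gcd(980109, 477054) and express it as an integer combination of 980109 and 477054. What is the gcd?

9

Apply Euclid's algorithm to 980109 and 477054:
980109 = 2*477054 + 26001
477054 = 18*26001 + 9036
26001 = 2*9036 + 7929
9036 = 1*7929 + 1107
7929 = 7*1107 + 180
1107 = 6*180 + 27
180 = 6*27 + 18
27 = 1*18 + 9
18 = 2*9 + 0
gcd(980109, 477054) = 9.
Back-substituting:
9 = 27 − 18
9 = −180 + 7·27
9 = 7·1107 − 43·180
9 = −43·7929 + 308·1107
9 = 308·9036 − 351·7929
9 = −351·26001 + 1010·9036
9 = 1010·477054 − 18531·26001
9 = −18531·980109 + 38072·477054
So 9 = (-18531)·980109 + (38072)·477054.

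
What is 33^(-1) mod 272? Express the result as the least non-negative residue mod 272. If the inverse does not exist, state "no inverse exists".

33

Apply the Euclidean algorithm to 272 and 33:
272 = 8×33 + 8
33 = 4×8 + 1
8 = 8×1 + 0
gcd = 1, so the inverse exists. Back-substitute:
1 = 33 − 4·8
1 = −4·272 + 33·33
So 33·33 ≡ 1 (mod 272).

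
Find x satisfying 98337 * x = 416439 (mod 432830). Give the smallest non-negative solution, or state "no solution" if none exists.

412737

First find gcd(98337, 432830):
432830 = 4*98337 + 39482
98337 = 2*39482 + 19373
39482 = 2*19373 + 736
19373 = 26*736 + 237
736 = 3*237 + 25
237 = 9*25 + 12
25 = 2*12 + 1
12 = 12*1 + 0
gcd = 1, so a unique solution mod 432830 exists.
Back-substitute for the Bézout coefficients:
1 = 25 − 2·12
1 = −2·237 + 19·25
1 = 19·736 − 59·237
1 = −59·19373 + 1553·736
1 = 1553·39482 − 3165·19373
1 = −3165·98337 + 7883·39482
1 = 7883·432830 − 34697·98337
So 98337·(-34697) ≡ 1 (mod 432830), giving 98337⁻¹ ≡ 398133.
x ≡ 98337⁻¹·416439 ≡ 398133·416439 ≡ 412737 (mod 432830).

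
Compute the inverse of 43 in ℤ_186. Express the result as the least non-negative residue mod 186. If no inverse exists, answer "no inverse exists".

13

Extended Euclidean algorithm:
186 = 4×43 + 14
43 = 3×14 + 1
14 = 14×1 + 0
gcd = 1, so the inverse exists. Back-substitute:
1 = 43 − 3·14
1 = −3·186 + 13·43
So 43·13 ≡ 1 (mod 186).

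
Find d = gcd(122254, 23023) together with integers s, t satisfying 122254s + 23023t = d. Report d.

Repeated division:
122254 = 5·23023 + 7139
23023 = 3·7139 + 1606
7139 = 4·1606 + 715
1606 = 2·715 + 176
715 = 4·176 + 11
176 = 16·11 + 0
gcd(122254, 23023) = 11.
Working backward:
11 = 715 − 4·176
11 = −4·1606 + 9·715
11 = 9·7139 − 40·1606
11 = −40·23023 + 129·7139
11 = 129·122254 − 685·23023
So 11 = (129)·122254 + (-685)·23023.

11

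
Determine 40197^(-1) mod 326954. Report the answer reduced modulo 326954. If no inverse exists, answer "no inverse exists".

122015

Extended Euclidean algorithm:
326954 = 8·40197 + 5378
40197 = 7·5378 + 2551
5378 = 2·2551 + 276
2551 = 9·276 + 67
276 = 4·67 + 8
67 = 8·8 + 3
8 = 2·3 + 2
3 = 1·2 + 1
2 = 2·1 + 0
The gcd is 1. Working backward:
1 = 3 − 2
1 = −8 + 3·3
1 = 3·67 − 25·8
1 = −25·276 + 103·67
1 = 103·2551 − 952·276
1 = −952·5378 + 2007·2551
1 = 2007·40197 − 15001·5378
1 = −15001·326954 + 122015·40197
So 40197·122015 ≡ 1 (mod 326954).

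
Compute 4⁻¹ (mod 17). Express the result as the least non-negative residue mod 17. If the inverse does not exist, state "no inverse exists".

13

Run Euclid on (17, 4):
17 = 4×4 + 1
4 = 4×1 + 0
Since gcd(4, 17) = 1, back-substitute to write 1 as a combination:
1 = 17 − 4·4
So 4·(-4) ≡ 1 (mod 17), and -4 ≡ 13 (mod 17).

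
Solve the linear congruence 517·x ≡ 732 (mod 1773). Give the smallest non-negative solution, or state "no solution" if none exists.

First find gcd(517, 1773):
1773 = 3×517 + 222
517 = 2×222 + 73
222 = 3×73 + 3
73 = 24×3 + 1
3 = 3×1 + 0
gcd = 1, so a unique solution mod 1773 exists.
Back-substitute for the Bézout coefficients:
1 = 73 − 24·3
1 = −24·222 + 73·73
1 = 73·517 − 170·222
1 = −170·1773 + 583·517
So 517·(583) ≡ 1 (mod 1773), giving 517⁻¹ ≡ 583.
x ≡ 517⁻¹·732 ≡ 583·732 ≡ 1236 (mod 1773).

1236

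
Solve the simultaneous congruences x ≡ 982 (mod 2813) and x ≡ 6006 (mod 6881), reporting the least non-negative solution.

Write x = 982 + 2813·k. Then 2813·k ≡ 6006 − 982 ≡ 5024 (mod 6881).
Need 2813⁻¹ mod 6881. Extended Euclid on (6881, 2813):
6881 = 2*2813 + 1255
2813 = 2*1255 + 303
1255 = 4*303 + 43
303 = 7*43 + 2
43 = 21*2 + 1
2 = 2*1 + 0
Back-substitute:
1 = 43 − 21·2
1 = −21·303 + 148·43
1 = 148·1255 − 613·303
1 = −613·2813 + 1374·1255
1 = 1374·6881 − 3361·2813
2813⁻¹ ≡ 3520 (mod 6881), so k ≡ 3520·5024 ≡ 310 (mod 6881).
x = 982 + 2813·310 = 873012.

873012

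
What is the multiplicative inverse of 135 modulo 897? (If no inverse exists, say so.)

no inverse exists

Compute gcd(135, 897):
897 = 6*135 + 87
135 = 1*87 + 48
87 = 1*48 + 39
48 = 1*39 + 9
39 = 4*9 + 3
9 = 3*3 + 0
The gcd is 3, not 1, hence no inverse exists.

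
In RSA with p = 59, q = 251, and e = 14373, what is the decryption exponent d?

φ(n) = (p−1)(q−1) = 58·250 = 14500.
Need d with 14373·d ≡ 1 (mod 14500). Apply the extended Euclidean algorithm:
14500 = 1*14373 + 127
14373 = 113*127 + 22
127 = 5*22 + 17
22 = 1*17 + 5
17 = 3*5 + 2
5 = 2*2 + 1
2 = 2*1 + 0
Back-substitute:
1 = 5 − 2·2
1 = −2·17 + 7·5
1 = 7·22 − 9·17
1 = −9·127 + 52·22
1 = 52·14373 − 5885·127
1 = −5885·14500 + 5937·14373
So 14373·5937 ≡ 1 (mod 14500), hence d = 5937.

5937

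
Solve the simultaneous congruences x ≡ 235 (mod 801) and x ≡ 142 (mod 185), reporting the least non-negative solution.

37882

Write x = 235 + 801·k. Then 801·k ≡ 142 − 235 ≡ 92 (mod 185).
Need 801⁻¹ mod 185. Extended Euclid on (185, 61):
185 = 3×61 + 2
61 = 30×2 + 1
2 = 2×1 + 0
Back-substitute:
1 = 61 − 30·2
1 = −30·185 + 91·61
801⁻¹ ≡ 91 (mod 185), so k ≡ 91·92 ≡ 47 (mod 185).
x = 235 + 801·47 = 37882.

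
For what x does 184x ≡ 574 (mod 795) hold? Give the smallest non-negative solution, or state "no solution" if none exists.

271

First find gcd(184, 795):
795 = 4×184 + 59
184 = 3×59 + 7
59 = 8×7 + 3
7 = 2×3 + 1
3 = 3×1 + 0
gcd = 1, so a unique solution mod 795 exists.
Back-substitute for the Bézout coefficients:
1 = 7 − 2·3
1 = −2·59 + 17·7
1 = 17·184 − 53·59
1 = −53·795 + 229·184
So 184·(229) ≡ 1 (mod 795), giving 184⁻¹ ≡ 229.
x ≡ 184⁻¹·574 ≡ 229·574 ≡ 271 (mod 795).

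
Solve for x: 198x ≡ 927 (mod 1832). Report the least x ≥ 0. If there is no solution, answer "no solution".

no solution

gcd(198, 1832):
1832 = 9*198 + 50
198 = 3*50 + 48
50 = 1*48 + 2
48 = 24*2 + 0
gcd = 2, but 2 ∤ 927, so the congruence has no solution.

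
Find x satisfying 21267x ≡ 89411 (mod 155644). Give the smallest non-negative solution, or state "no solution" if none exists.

33977

First find gcd(21267, 155644):
155644 = 7×21267 + 6775
21267 = 3×6775 + 942
6775 = 7×942 + 181
942 = 5×181 + 37
181 = 4×37 + 33
37 = 1×33 + 4
33 = 8×4 + 1
4 = 4×1 + 0
gcd = 1, so a unique solution mod 155644 exists.
Back-substitute for the Bézout coefficients:
1 = 33 − 8·4
1 = −8·37 + 9·33
1 = 9·181 − 44·37
1 = −44·942 + 229·181
1 = 229·6775 − 1647·942
1 = −1647·21267 + 5170·6775
1 = 5170·155644 − 37837·21267
So 21267·(-37837) ≡ 1 (mod 155644), giving 21267⁻¹ ≡ 117807.
x ≡ 21267⁻¹·89411 ≡ 117807·89411 ≡ 33977 (mod 155644).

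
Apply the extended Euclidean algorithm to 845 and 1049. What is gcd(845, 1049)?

Euclidean algorithm:
1049 = 1*845 + 204
845 = 4*204 + 29
204 = 7*29 + 1
29 = 29*1 + 0
gcd(845, 1049) = 1.
Working backward:
1 = 204 − 7·29
1 = −7·845 + 29·204
1 = 29·1049 − 36·845
So 1 = (29)·1049 + (-36)·845.

1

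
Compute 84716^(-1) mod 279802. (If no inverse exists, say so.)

Euclidean algorithm on 279802, 84716:
279802 = 3×84716 + 25654
84716 = 3×25654 + 7754
25654 = 3×7754 + 2392
7754 = 3×2392 + 578
2392 = 4×578 + 80
578 = 7×80 + 18
80 = 4×18 + 8
18 = 2×8 + 2
8 = 4×2 + 0
The gcd is 2, not 1, hence no inverse exists.

no inverse exists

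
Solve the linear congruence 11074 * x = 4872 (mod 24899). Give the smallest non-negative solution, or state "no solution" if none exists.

First find gcd(11074, 24899):
24899 = 2*11074 + 2751
11074 = 4*2751 + 70
2751 = 39*70 + 21
70 = 3*21 + 7
21 = 3*7 + 0
gcd = 7 and 7 | 4872, so solutions exist. Divide through by 7: 1582x ≡ 696 (mod 3557).
Now find 1582⁻¹ mod 3557:
3557 = 2×1582 + 393
1582 = 4×393 + 10
393 = 39×10 + 3
10 = 3×3 + 1
3 = 3×1 + 0
Back-substitute:
1 = 10 − 3·3
1 = −3·393 + 118·10
1 = 118·1582 − 475·393
1 = −475·3557 + 1068·1582
So 1582⁻¹ ≡ 1068 (mod 3557).
Then x ≡ 1068·696 ≡ 3472 (mod 3557); the smallest non-negative solution is x = 3472.

3472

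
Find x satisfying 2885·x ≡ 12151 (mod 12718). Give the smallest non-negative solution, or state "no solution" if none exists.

First find gcd(2885, 12718):
12718 = 4*2885 + 1178
2885 = 2*1178 + 529
1178 = 2*529 + 120
529 = 4*120 + 49
120 = 2*49 + 22
49 = 2*22 + 5
22 = 4*5 + 2
5 = 2*2 + 1
2 = 2*1 + 0
gcd = 1, so a unique solution mod 12718 exists.
Back-substitute for the Bézout coefficients:
1 = 5 − 2·2
1 = −2·22 + 9·5
1 = 9·49 − 20·22
1 = −20·120 + 49·49
1 = 49·529 − 216·120
1 = −216·1178 + 481·529
1 = 481·2885 − 1178·1178
1 = −1178·12718 + 5193·2885
So 2885·(5193) ≡ 1 (mod 12718), giving 2885⁻¹ ≡ 5193.
x ≡ 2885⁻¹·12151 ≡ 5193·12151 ≡ 6145 (mod 12718).

6145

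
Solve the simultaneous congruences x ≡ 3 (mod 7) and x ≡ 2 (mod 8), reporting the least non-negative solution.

10

Write x = 3 + 7·k. Then 7·k ≡ 2 − 3 ≡ 7 (mod 8).
Need 7⁻¹ mod 8. Extended Euclid on (8, 7):
8 = 1·7 + 1
7 = 7·1 + 0
Back-substitute:
1 = 8 − 7
7⁻¹ ≡ 7 (mod 8), so k ≡ 7·7 ≡ 1 (mod 8).
x = 3 + 7·1 = 10.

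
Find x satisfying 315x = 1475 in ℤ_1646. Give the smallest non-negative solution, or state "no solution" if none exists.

893

First find gcd(315, 1646):
1646 = 5×315 + 71
315 = 4×71 + 31
71 = 2×31 + 9
31 = 3×9 + 4
9 = 2×4 + 1
4 = 4×1 + 0
gcd = 1, so a unique solution mod 1646 exists.
Back-substitute for the Bézout coefficients:
1 = 9 − 2·4
1 = −2·31 + 7·9
1 = 7·71 − 16·31
1 = −16·315 + 71·71
1 = 71·1646 − 371·315
So 315·(-371) ≡ 1 (mod 1646), giving 315⁻¹ ≡ 1275.
x ≡ 315⁻¹·1475 ≡ 1275·1475 ≡ 893 (mod 1646).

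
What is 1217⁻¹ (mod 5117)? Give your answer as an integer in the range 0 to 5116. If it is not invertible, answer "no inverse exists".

Run Euclid on (5117, 1217):
5117 = 4×1217 + 249
1217 = 4×249 + 221
249 = 1×221 + 28
221 = 7×28 + 25
28 = 1×25 + 3
25 = 8×3 + 1
3 = 3×1 + 0
gcd = 1, so the inverse exists. Back-substitute:
1 = 25 − 8·3
1 = −8·28 + 9·25
1 = 9·221 − 71·28
1 = −71·249 + 80·221
1 = 80·1217 − 391·249
1 = −391·5117 + 1644·1217
So 1217·1644 ≡ 1 (mod 5117).

1644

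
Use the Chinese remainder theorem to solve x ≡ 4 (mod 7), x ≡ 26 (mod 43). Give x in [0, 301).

Write x = 4 + 7·k. Then 7·k ≡ 26 − 4 ≡ 22 (mod 43).
Need 7⁻¹ mod 43. Extended Euclid on (43, 7):
43 = 6*7 + 1
7 = 7*1 + 0
Back-substitute:
1 = 43 − 6·7
7⁻¹ ≡ 37 (mod 43), so k ≡ 37·22 ≡ 40 (mod 43).
x = 4 + 7·40 = 284.

284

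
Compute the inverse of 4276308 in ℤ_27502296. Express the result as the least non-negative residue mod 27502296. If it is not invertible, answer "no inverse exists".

Euclidean algorithm on 27502296, 4276308:
27502296 = 6·4276308 + 1844448
4276308 = 2·1844448 + 587412
1844448 = 3·587412 + 82212
587412 = 7·82212 + 11928
82212 = 6·11928 + 10644
11928 = 1·10644 + 1284
10644 = 8·1284 + 372
1284 = 3·372 + 168
372 = 2·168 + 36
168 = 4·36 + 24
36 = 1·24 + 12
24 = 2·12 + 0
The gcd is 12, not 1, hence no inverse exists.

no inverse exists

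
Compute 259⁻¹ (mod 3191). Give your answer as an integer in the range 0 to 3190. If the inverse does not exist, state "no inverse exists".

961

Extended Euclidean algorithm:
3191 = 12·259 + 83
259 = 3·83 + 10
83 = 8·10 + 3
10 = 3·3 + 1
3 = 3·1 + 0
gcd = 1, so the inverse exists. Back-substitute:
1 = 10 − 3·3
1 = −3·83 + 25·10
1 = 25·259 − 78·83
1 = −78·3191 + 961·259
So 259·961 ≡ 1 (mod 3191).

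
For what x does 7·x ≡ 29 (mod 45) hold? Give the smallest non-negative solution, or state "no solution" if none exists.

17

First find gcd(7, 45):
45 = 6×7 + 3
7 = 2×3 + 1
3 = 3×1 + 0
gcd = 1, so a unique solution mod 45 exists.
Back-substitute for the Bézout coefficients:
1 = 7 − 2·3
1 = −2·45 + 13·7
So 7·(13) ≡ 1 (mod 45), giving 7⁻¹ ≡ 13.
x ≡ 7⁻¹·29 ≡ 13·29 ≡ 17 (mod 45).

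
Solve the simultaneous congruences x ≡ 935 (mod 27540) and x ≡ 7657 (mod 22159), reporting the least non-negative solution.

Write x = 935 + 27540·k. Then 27540·k ≡ 7657 − 935 ≡ 6722 (mod 22159).
Need 27540⁻¹ mod 22159. Extended Euclid on (22159, 5381):
22159 = 4*5381 + 635
5381 = 8*635 + 301
635 = 2*301 + 33
301 = 9*33 + 4
33 = 8*4 + 1
4 = 4*1 + 0
Back-substitute:
1 = 33 − 8·4
1 = −8·301 + 73·33
1 = 73·635 − 154·301
1 = −154·5381 + 1305·635
1 = 1305·22159 − 5374·5381
27540⁻¹ ≡ 16785 (mod 22159), so k ≡ 16785·6722 ≡ 17301 (mod 22159).
x = 935 + 27540·17301 = 476470475.

476470475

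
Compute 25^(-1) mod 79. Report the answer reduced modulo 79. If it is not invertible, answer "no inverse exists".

Apply the Euclidean algorithm to 79 and 25:
79 = 3×25 + 4
25 = 6×4 + 1
4 = 4×1 + 0
gcd = 1, so the inverse exists. Back-substitute:
1 = 25 − 6·4
1 = −6·79 + 19·25
So 25·19 ≡ 1 (mod 79).

19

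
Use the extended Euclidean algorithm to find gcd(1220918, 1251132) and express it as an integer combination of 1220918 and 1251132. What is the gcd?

Euclidean algorithm:
1251132 = 1·1220918 + 30214
1220918 = 40·30214 + 12358
30214 = 2·12358 + 5498
12358 = 2·5498 + 1362
5498 = 4·1362 + 50
1362 = 27·50 + 12
50 = 4·12 + 2
12 = 6·2 + 0
gcd(1220918, 1251132) = 2.
Back-substituting:
2 = 50 − 4·12
2 = −4·1362 + 109·50
2 = 109·5498 − 440·1362
2 = −440·12358 + 989·5498
2 = 989·30214 − 2418·12358
2 = −2418·1220918 + 97709·30214
2 = 97709·1251132 − 100127·1220918
So 2 = (97709)·1251132 + (-100127)·1220918.

2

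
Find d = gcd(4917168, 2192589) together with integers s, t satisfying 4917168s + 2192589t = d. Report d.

Apply Euclid's algorithm to 4917168 and 2192589:
4917168 = 2·2192589 + 531990
2192589 = 4·531990 + 64629
531990 = 8·64629 + 14958
64629 = 4·14958 + 4797
14958 = 3·4797 + 567
4797 = 8·567 + 261
567 = 2·261 + 45
261 = 5·45 + 36
45 = 1·36 + 9
36 = 4·9 + 0
gcd(4917168, 2192589) = 9.
Back-substituting:
9 = 45 − 36
9 = −261 + 6·45
9 = 6·567 − 13·261
9 = −13·4797 + 110·567
9 = 110·14958 − 343·4797
9 = −343·64629 + 1482·14958
9 = 1482·531990 − 12199·64629
9 = −12199·2192589 + 50278·531990
9 = 50278·4917168 − 112755·2192589
So 9 = (50278)·4917168 + (-112755)·2192589.

9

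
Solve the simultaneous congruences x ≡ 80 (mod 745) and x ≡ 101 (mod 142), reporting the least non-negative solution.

21685

Write x = 80 + 745·k. Then 745·k ≡ 101 − 80 ≡ 21 (mod 142).
Need 745⁻¹ mod 142. Extended Euclid on (142, 35):
142 = 4*35 + 2
35 = 17*2 + 1
2 = 2*1 + 0
Back-substitute:
1 = 35 − 17·2
1 = −17·142 + 69·35
745⁻¹ ≡ 69 (mod 142), so k ≡ 69·21 ≡ 29 (mod 142).
x = 80 + 745·29 = 21685.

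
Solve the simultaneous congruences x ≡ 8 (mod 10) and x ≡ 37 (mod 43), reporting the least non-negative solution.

338

Write x = 8 + 10·k. Then 10·k ≡ 37 − 8 ≡ 29 (mod 43).
Need 10⁻¹ mod 43. Extended Euclid on (43, 10):
43 = 4×10 + 3
10 = 3×3 + 1
3 = 3×1 + 0
Back-substitute:
1 = 10 − 3·3
1 = −3·43 + 13·10
10⁻¹ ≡ 13 (mod 43), so k ≡ 13·29 ≡ 33 (mod 43).
x = 8 + 10·33 = 338.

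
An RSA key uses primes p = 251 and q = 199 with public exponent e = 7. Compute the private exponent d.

φ(n) = (p−1)(q−1) = 250·198 = 49500.
Need d with 7·d ≡ 1 (mod 49500). Apply the extended Euclidean algorithm:
49500 = 7071*7 + 3
7 = 2*3 + 1
3 = 3*1 + 0
Back-substitute:
1 = 7 − 2·3
1 = −2·49500 + 14143·7
So 7·14143 ≡ 1 (mod 49500), hence d = 14143.

14143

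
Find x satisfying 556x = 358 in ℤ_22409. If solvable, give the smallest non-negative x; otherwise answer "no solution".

First find gcd(556, 22409):
22409 = 40×556 + 169
556 = 3×169 + 49
169 = 3×49 + 22
49 = 2×22 + 5
22 = 4×5 + 2
5 = 2×2 + 1
2 = 2×1 + 0
gcd = 1, so a unique solution mod 22409 exists.
Back-substitute for the Bézout coefficients:
1 = 5 − 2·2
1 = −2·22 + 9·5
1 = 9·49 − 20·22
1 = −20·169 + 69·49
1 = 69·556 − 227·169
1 = −227·22409 + 9149·556
So 556·(9149) ≡ 1 (mod 22409), giving 556⁻¹ ≡ 9149.
x ≡ 556⁻¹·358 ≡ 9149·358 ≡ 3628 (mod 22409).

3628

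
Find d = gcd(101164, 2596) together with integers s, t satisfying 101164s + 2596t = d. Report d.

4

Euclidean algorithm:
101164 = 38*2596 + 2516
2596 = 1*2516 + 80
2516 = 31*80 + 36
80 = 2*36 + 8
36 = 4*8 + 4
8 = 2*4 + 0
gcd(101164, 2596) = 4.
Back-substituting:
4 = 36 − 4·8
4 = −4·80 + 9·36
4 = 9·2516 − 283·80
4 = −283·2596 + 292·2516
4 = 292·101164 − 11379·2596
So 4 = (292)·101164 + (-11379)·2596.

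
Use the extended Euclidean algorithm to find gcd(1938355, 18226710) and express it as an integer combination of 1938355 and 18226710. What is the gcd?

Repeated division:
18226710 = 9×1938355 + 781515
1938355 = 2×781515 + 375325
781515 = 2×375325 + 30865
375325 = 12×30865 + 4945
30865 = 6×4945 + 1195
4945 = 4×1195 + 165
1195 = 7×165 + 40
165 = 4×40 + 5
40 = 8×5 + 0
gcd(1938355, 18226710) = 5.
Back-substituting:
5 = 165 − 4·40
5 = −4·1195 + 29·165
5 = 29·4945 − 120·1195
5 = −120·30865 + 749·4945
5 = 749·375325 − 9108·30865
5 = −9108·781515 + 18965·375325
5 = 18965·1938355 − 47038·781515
5 = −47038·18226710 + 442307·1938355
So 5 = (-47038)·18226710 + (442307)·1938355.

5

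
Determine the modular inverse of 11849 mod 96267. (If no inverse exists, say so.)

gcd(96267, 11849) by repeated division:
96267 = 8·11849 + 1475
11849 = 8·1475 + 49
1475 = 30·49 + 5
49 = 9·5 + 4
5 = 1·4 + 1
4 = 4·1 + 0
gcd = 1, so the inverse exists. Back-substitute:
1 = 5 − 4
1 = −49 + 10·5
1 = 10·1475 − 301·49
1 = −301·11849 + 2418·1475
1 = 2418·96267 − 19645·11849
So 11849·(-19645) ≡ 1 (mod 96267), and -19645 ≡ 76622 (mod 96267).

76622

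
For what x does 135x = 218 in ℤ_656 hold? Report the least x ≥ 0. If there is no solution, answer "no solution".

230

First find gcd(135, 656):
656 = 4*135 + 116
135 = 1*116 + 19
116 = 6*19 + 2
19 = 9*2 + 1
2 = 2*1 + 0
gcd = 1, so a unique solution mod 656 exists.
Back-substitute for the Bézout coefficients:
1 = 19 − 9·2
1 = −9·116 + 55·19
1 = 55·135 − 64·116
1 = −64·656 + 311·135
So 135·(311) ≡ 1 (mod 656), giving 135⁻¹ ≡ 311.
x ≡ 135⁻¹·218 ≡ 311·218 ≡ 230 (mod 656).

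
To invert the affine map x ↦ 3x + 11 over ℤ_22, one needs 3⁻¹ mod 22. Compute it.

Extended Euclidean algorithm:
22 = 7*3 + 1
3 = 3*1 + 0
The gcd is 1. Working backward:
1 = 22 − 7·3
So 3·(-7) ≡ 1 (mod 22), and -7 ≡ 15 (mod 22).

15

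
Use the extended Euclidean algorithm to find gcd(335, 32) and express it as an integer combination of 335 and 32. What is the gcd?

Repeated division:
335 = 10*32 + 15
32 = 2*15 + 2
15 = 7*2 + 1
2 = 2*1 + 0
gcd(335, 32) = 1.
Back-substituting:
1 = 15 − 7·2
1 = −7·32 + 15·15
1 = 15·335 − 157·32
So 1 = (15)·335 + (-157)·32.

1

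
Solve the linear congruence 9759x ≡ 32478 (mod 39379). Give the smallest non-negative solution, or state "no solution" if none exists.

First find gcd(9759, 39379):
39379 = 4·9759 + 343
9759 = 28·343 + 155
343 = 2·155 + 33
155 = 4·33 + 23
33 = 1·23 + 10
23 = 2·10 + 3
10 = 3·3 + 1
3 = 3·1 + 0
gcd = 1, so a unique solution mod 39379 exists.
Back-substitute for the Bézout coefficients:
1 = 10 − 3·3
1 = −3·23 + 7·10
1 = 7·33 − 10·23
1 = −10·155 + 47·33
1 = 47·343 − 104·155
1 = −104·9759 + 2959·343
1 = 2959·39379 − 11940·9759
So 9759·(-11940) ≡ 1 (mod 39379), giving 9759⁻¹ ≡ 27439.
x ≡ 9759⁻¹·32478 ≡ 27439·32478 ≡ 17072 (mod 39379).

17072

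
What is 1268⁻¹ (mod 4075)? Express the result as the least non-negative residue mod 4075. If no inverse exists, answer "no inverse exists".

2857

gcd(4075, 1268) by repeated division:
4075 = 3*1268 + 271
1268 = 4*271 + 184
271 = 1*184 + 87
184 = 2*87 + 10
87 = 8*10 + 7
10 = 1*7 + 3
7 = 2*3 + 1
3 = 3*1 + 0
The gcd is 1. Working backward:
1 = 7 − 2·3
1 = −2·10 + 3·7
1 = 3·87 − 26·10
1 = −26·184 + 55·87
1 = 55·271 − 81·184
1 = −81·1268 + 379·271
1 = 379·4075 − 1218·1268
Hence 1268⁻¹ ≡ -1218 ≡ 2857 (mod 4075).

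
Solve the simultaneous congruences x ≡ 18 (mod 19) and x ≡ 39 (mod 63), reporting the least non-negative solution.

417

Write x = 18 + 19·k. Then 19·k ≡ 39 − 18 ≡ 21 (mod 63).
Need 19⁻¹ mod 63. Extended Euclid on (63, 19):
63 = 3·19 + 6
19 = 3·6 + 1
6 = 6·1 + 0
Back-substitute:
1 = 19 − 3·6
1 = −3·63 + 10·19
19⁻¹ ≡ 10 (mod 63), so k ≡ 10·21 ≡ 21 (mod 63).
x = 18 + 19·21 = 417.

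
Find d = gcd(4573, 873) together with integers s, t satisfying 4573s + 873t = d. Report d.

Apply Euclid's algorithm to 4573 and 873:
4573 = 5·873 + 208
873 = 4·208 + 41
208 = 5·41 + 3
41 = 13·3 + 2
3 = 1·2 + 1
2 = 2·1 + 0
gcd(4573, 873) = 1.
Express as a combination:
1 = 3 − 2
1 = −41 + 14·3
1 = 14·208 − 71·41
1 = −71·873 + 298·208
1 = 298·4573 − 1561·873
So 1 = (298)·4573 + (-1561)·873.

1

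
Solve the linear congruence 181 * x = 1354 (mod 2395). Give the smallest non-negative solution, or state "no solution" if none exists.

First find gcd(181, 2395):
2395 = 13×181 + 42
181 = 4×42 + 13
42 = 3×13 + 3
13 = 4×3 + 1
3 = 3×1 + 0
gcd = 1, so a unique solution mod 2395 exists.
Back-substitute for the Bézout coefficients:
1 = 13 − 4·3
1 = −4·42 + 13·13
1 = 13·181 − 56·42
1 = −56·2395 + 741·181
So 181·(741) ≡ 1 (mod 2395), giving 181⁻¹ ≡ 741.
x ≡ 181⁻¹·1354 ≡ 741·1354 ≡ 2204 (mod 2395).

2204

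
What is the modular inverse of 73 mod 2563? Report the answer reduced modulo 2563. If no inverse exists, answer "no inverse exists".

Apply the Euclidean algorithm to 2563 and 73:
2563 = 35×73 + 8
73 = 9×8 + 1
8 = 8×1 + 0
gcd = 1, so the inverse exists. Back-substitute:
1 = 73 − 9·8
1 = −9·2563 + 316·73
So 73·316 ≡ 1 (mod 2563).

316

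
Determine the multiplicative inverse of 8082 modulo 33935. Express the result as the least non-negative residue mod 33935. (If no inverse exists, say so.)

18773

gcd(33935, 8082) by repeated division:
33935 = 4*8082 + 1607
8082 = 5*1607 + 47
1607 = 34*47 + 9
47 = 5*9 + 2
9 = 4*2 + 1
2 = 2*1 + 0
The gcd is 1. Working backward:
1 = 9 − 4·2
1 = −4·47 + 21·9
1 = 21·1607 − 718·47
1 = −718·8082 + 3611·1607
1 = 3611·33935 − 15162·8082
Thus 8082·(-15162) ≡ 1 (mod 33935); reducing, -15162 mod 33935 = 18773.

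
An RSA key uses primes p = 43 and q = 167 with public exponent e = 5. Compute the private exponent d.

φ(n) = (p−1)(q−1) = 42·166 = 6972.
Need d with 5·d ≡ 1 (mod 6972). Apply the extended Euclidean algorithm:
6972 = 1394*5 + 2
5 = 2*2 + 1
2 = 2*1 + 0
Back-substitute:
1 = 5 − 2·2
1 = −2·6972 + 2789·5
So 5·2789 ≡ 1 (mod 6972), hence d = 2789.

2789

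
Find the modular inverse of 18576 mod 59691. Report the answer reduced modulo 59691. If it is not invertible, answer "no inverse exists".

Compute gcd(18576, 59691):
59691 = 3×18576 + 3963
18576 = 4×3963 + 2724
3963 = 1×2724 + 1239
2724 = 2×1239 + 246
1239 = 5×246 + 9
246 = 27×9 + 3
9 = 3×3 + 0
Since gcd = 3 > 1, 18576 is not a unit mod 59691.

no inverse exists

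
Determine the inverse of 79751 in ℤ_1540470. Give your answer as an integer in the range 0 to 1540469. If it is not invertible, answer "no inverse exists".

Run Euclid on (1540470, 79751):
1540470 = 19·79751 + 25201
79751 = 3·25201 + 4148
25201 = 6·4148 + 313
4148 = 13·313 + 79
313 = 3·79 + 76
79 = 1·76 + 3
76 = 25·3 + 1
3 = 3·1 + 0
The gcd is 1. Working backward:
1 = 76 − 25·3
1 = −25·79 + 26·76
1 = 26·313 − 103·79
1 = −103·4148 + 1365·313
1 = 1365·25201 − 8293·4148
1 = −8293·79751 + 26244·25201
1 = 26244·1540470 − 506929·79751
Thus 79751·(-506929) ≡ 1 (mod 1540470); reducing, -506929 mod 1540470 = 1033541.

1033541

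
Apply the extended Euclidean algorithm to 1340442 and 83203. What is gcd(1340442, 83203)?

Euclidean algorithm:
1340442 = 16*83203 + 9194
83203 = 9*9194 + 457
9194 = 20*457 + 54
457 = 8*54 + 25
54 = 2*25 + 4
25 = 6*4 + 1
4 = 4*1 + 0
gcd(1340442, 83203) = 1.
Back-substituting:
1 = 25 − 6·4
1 = −6·54 + 13·25
1 = 13·457 − 110·54
1 = −110·9194 + 2213·457
1 = 2213·83203 − 20027·9194
1 = −20027·1340442 + 322645·83203
So 1 = (-20027)·1340442 + (322645)·83203.

1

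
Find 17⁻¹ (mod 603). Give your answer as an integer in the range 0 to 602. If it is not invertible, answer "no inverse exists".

Apply the Euclidean algorithm to 603 and 17:
603 = 35·17 + 8
17 = 2·8 + 1
8 = 8·1 + 0
The gcd is 1. Working backward:
1 = 17 − 2·8
1 = −2·603 + 71·17
So 17·71 ≡ 1 (mod 603).

71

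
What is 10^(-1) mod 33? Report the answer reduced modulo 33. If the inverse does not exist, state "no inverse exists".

Run Euclid on (33, 10):
33 = 3*10 + 3
10 = 3*3 + 1
3 = 3*1 + 0
gcd = 1, so the inverse exists. Back-substitute:
1 = 10 − 3·3
1 = −3·33 + 10·10
So 10·10 ≡ 1 (mod 33).

10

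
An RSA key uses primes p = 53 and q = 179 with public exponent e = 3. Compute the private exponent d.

6171

φ(n) = (p−1)(q−1) = 52·178 = 9256.
Need d with 3·d ≡ 1 (mod 9256). Apply the extended Euclidean algorithm:
9256 = 3085×3 + 1
3 = 3×1 + 0
Back-substitute:
1 = 9256 − 3085·3
So 3·(-3085) ≡ 1 (mod 9256), hence d ≡ -3085 ≡ 6171 (mod 9256).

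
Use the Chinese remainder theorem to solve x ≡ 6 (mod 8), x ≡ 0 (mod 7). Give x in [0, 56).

14

Write x = 6 + 8·k. Then 8·k ≡ 0 − 6 ≡ 1 (mod 7).
Need 8⁻¹ mod 7. Extended Euclid on (7, 1):
7 = 7×1 + 0
8⁻¹ ≡ 1 (mod 7), so k ≡ 1·1 ≡ 1 (mod 7).
x = 6 + 8·1 = 14.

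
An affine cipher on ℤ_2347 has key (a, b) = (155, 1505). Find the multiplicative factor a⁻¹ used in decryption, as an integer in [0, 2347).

106

Extended Euclidean algorithm:
2347 = 15·155 + 22
155 = 7·22 + 1
22 = 22·1 + 0
gcd = 1, so the inverse exists. Back-substitute:
1 = 155 − 7·22
1 = −7·2347 + 106·155
So 155·106 ≡ 1 (mod 2347).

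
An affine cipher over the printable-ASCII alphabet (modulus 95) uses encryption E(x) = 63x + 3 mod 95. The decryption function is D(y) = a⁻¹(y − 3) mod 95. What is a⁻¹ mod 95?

Apply the Euclidean algorithm to 95 and 63:
95 = 1×63 + 32
63 = 1×32 + 31
32 = 1×31 + 1
31 = 31×1 + 0
Since gcd(63, 95) = 1, back-substitute to write 1 as a combination:
1 = 32 − 31
1 = −63 + 2·32
1 = 2·95 − 3·63
So 63·(-3) ≡ 1 (mod 95), and -3 ≡ 92 (mod 95).

92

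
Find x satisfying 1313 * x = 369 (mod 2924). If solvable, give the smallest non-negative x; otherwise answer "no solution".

2009

First find gcd(1313, 2924):
2924 = 2*1313 + 298
1313 = 4*298 + 121
298 = 2*121 + 56
121 = 2*56 + 9
56 = 6*9 + 2
9 = 4*2 + 1
2 = 2*1 + 0
gcd = 1, so a unique solution mod 2924 exists.
Back-substitute for the Bézout coefficients:
1 = 9 − 4·2
1 = −4·56 + 25·9
1 = 25·121 − 54·56
1 = −54·298 + 133·121
1 = 133·1313 − 586·298
1 = −586·2924 + 1305·1313
So 1313·(1305) ≡ 1 (mod 2924), giving 1313⁻¹ ≡ 1305.
x ≡ 1313⁻¹·369 ≡ 1305·369 ≡ 2009 (mod 2924).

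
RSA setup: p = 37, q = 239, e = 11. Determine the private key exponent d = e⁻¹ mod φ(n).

φ(n) = (p−1)(q−1) = 36·238 = 8568.
Need d with 11·d ≡ 1 (mod 8568). Apply the extended Euclidean algorithm:
8568 = 778×11 + 10
11 = 1×10 + 1
10 = 10×1 + 0
Back-substitute:
1 = 11 − 10
1 = −8568 + 779·11
So 11·779 ≡ 1 (mod 8568), hence d = 779.

779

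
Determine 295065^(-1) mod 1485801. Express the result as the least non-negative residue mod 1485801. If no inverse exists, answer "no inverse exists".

no inverse exists

Euclidean algorithm on 1485801, 295065:
1485801 = 5·295065 + 10476
295065 = 28·10476 + 1737
10476 = 6·1737 + 54
1737 = 32·54 + 9
54 = 6·9 + 0
gcd(295065, 1485801) = 9 ≠ 1, so 295065 has no multiplicative inverse modulo 1485801.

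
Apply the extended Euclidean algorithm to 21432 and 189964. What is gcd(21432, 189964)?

Apply Euclid's algorithm to 189964 and 21432:
189964 = 8·21432 + 18508
21432 = 1·18508 + 2924
18508 = 6·2924 + 964
2924 = 3·964 + 32
964 = 30·32 + 4
32 = 8·4 + 0
gcd(21432, 189964) = 4.
Back-substituting:
4 = 964 − 30·32
4 = −30·2924 + 91·964
4 = 91·18508 − 576·2924
4 = −576·21432 + 667·18508
4 = 667·189964 − 5912·21432
So 4 = (667)·189964 + (-5912)·21432.

4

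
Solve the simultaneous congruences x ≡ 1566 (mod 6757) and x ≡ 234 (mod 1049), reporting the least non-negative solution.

Write x = 1566 + 6757·k. Then 6757·k ≡ 234 − 1566 ≡ 766 (mod 1049).
Need 6757⁻¹ mod 1049. Extended Euclid on (1049, 463):
1049 = 2·463 + 123
463 = 3·123 + 94
123 = 1·94 + 29
94 = 3·29 + 7
29 = 4·7 + 1
7 = 7·1 + 0
Back-substitute:
1 = 29 − 4·7
1 = −4·94 + 13·29
1 = 13·123 − 17·94
1 = −17·463 + 64·123
1 = 64·1049 − 145·463
6757⁻¹ ≡ 904 (mod 1049), so k ≡ 904·766 ≡ 124 (mod 1049).
x = 1566 + 6757·124 = 839434.

839434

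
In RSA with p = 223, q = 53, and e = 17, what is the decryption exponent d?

φ(n) = (p−1)(q−1) = 222·52 = 11544.
Need d with 17·d ≡ 1 (mod 11544). Apply the extended Euclidean algorithm:
11544 = 679×17 + 1
17 = 17×1 + 0
Back-substitute:
1 = 11544 − 679·17
So 17·(-679) ≡ 1 (mod 11544), hence d ≡ -679 ≡ 10865 (mod 11544).

10865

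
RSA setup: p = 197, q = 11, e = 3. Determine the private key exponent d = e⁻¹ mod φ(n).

φ(n) = (p−1)(q−1) = 196·10 = 1960.
Need d with 3·d ≡ 1 (mod 1960). Apply the extended Euclidean algorithm:
1960 = 653·3 + 1
3 = 3·1 + 0
Back-substitute:
1 = 1960 − 653·3
So 3·(-653) ≡ 1 (mod 1960), hence d ≡ -653 ≡ 1307 (mod 1960).

1307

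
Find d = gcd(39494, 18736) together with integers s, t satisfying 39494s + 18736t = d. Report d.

2

Apply Euclid's algorithm to 39494 and 18736:
39494 = 2*18736 + 2022
18736 = 9*2022 + 538
2022 = 3*538 + 408
538 = 1*408 + 130
408 = 3*130 + 18
130 = 7*18 + 4
18 = 4*4 + 2
4 = 2*2 + 0
gcd(39494, 18736) = 2.
Working backward:
2 = 18 − 4·4
2 = −4·130 + 29·18
2 = 29·408 − 91·130
2 = −91·538 + 120·408
2 = 120·2022 − 451·538
2 = −451·18736 + 4179·2022
2 = 4179·39494 − 8809·18736
So 2 = (4179)·39494 + (-8809)·18736.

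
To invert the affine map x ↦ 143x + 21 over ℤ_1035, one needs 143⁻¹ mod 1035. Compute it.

Apply the Euclidean algorithm to 1035 and 143:
1035 = 7*143 + 34
143 = 4*34 + 7
34 = 4*7 + 6
7 = 1*6 + 1
6 = 6*1 + 0
gcd = 1, so the inverse exists. Back-substitute:
1 = 7 − 6
1 = −34 + 5·7
1 = 5·143 − 21·34
1 = −21·1035 + 152·143
So 143·152 ≡ 1 (mod 1035).

152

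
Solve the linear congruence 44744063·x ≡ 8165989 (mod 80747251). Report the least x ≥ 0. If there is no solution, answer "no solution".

First find gcd(44744063, 80747251):
80747251 = 1·44744063 + 36003188
44744063 = 1·36003188 + 8740875
36003188 = 4·8740875 + 1039688
8740875 = 8·1039688 + 423371
1039688 = 2·423371 + 192946
423371 = 2·192946 + 37479
192946 = 5·37479 + 5551
37479 = 6·5551 + 4173
5551 = 1·4173 + 1378
4173 = 3·1378 + 39
1378 = 35·39 + 13
39 = 3·13 + 0
gcd = 13 and 13 | 8165989, so solutions exist. Divide through by 13: 3441851x ≡ 628153 (mod 6211327).
Now find 3441851⁻¹ mod 6211327:
6211327 = 1×3441851 + 2769476
3441851 = 1×2769476 + 672375
2769476 = 4×672375 + 79976
672375 = 8×79976 + 32567
79976 = 2×32567 + 14842
32567 = 2×14842 + 2883
14842 = 5×2883 + 427
2883 = 6×427 + 321
427 = 1×321 + 106
321 = 3×106 + 3
106 = 35×3 + 1
3 = 3×1 + 0
Back-substitute:
1 = 106 − 35·3
1 = −35·321 + 106·106
1 = 106·427 − 141·321
1 = −141·2883 + 952·427
1 = 952·14842 − 4901·2883
1 = −4901·32567 + 10754·14842
1 = 10754·79976 − 26409·32567
1 = −26409·672375 + 222026·79976
1 = 222026·2769476 − 914513·672375
1 = −914513·3441851 + 1136539·2769476
1 = 1136539·6211327 − 2051052·3441851
So 3441851·(-2051052) ≡ 1 (mod 6211327), i.e. 3441851⁻¹ ≡ 4160275.
Then x ≡ 4160275·628153 ≡ 3824692 (mod 6211327); the smallest non-negative solution is x = 3824692.

3824692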